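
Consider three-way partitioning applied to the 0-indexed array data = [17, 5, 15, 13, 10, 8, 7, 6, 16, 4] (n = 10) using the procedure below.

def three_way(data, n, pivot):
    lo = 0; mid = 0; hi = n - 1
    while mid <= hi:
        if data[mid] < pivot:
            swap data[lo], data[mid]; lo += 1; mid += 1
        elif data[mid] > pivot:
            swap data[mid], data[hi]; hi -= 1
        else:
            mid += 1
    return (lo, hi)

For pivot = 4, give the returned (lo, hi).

(0, 0)

lo=0 mid=0 hi=9
17>4: swap(0,9), hi=8 ⇒ [4, 5, 15, 13, 10, 8, 7, 6, 16, 17]
4=4: mid=1
5>4: swap(1,8), hi=7 ⇒ [4, 16, 15, 13, 10, 8, 7, 6, 5, 17]
16>4: swap(1,7), hi=6 ⇒ [4, 6, 15, 13, 10, 8, 7, 16, 5, 17]
6>4: swap(1,6), hi=5 ⇒ [4, 7, 15, 13, 10, 8, 6, 16, 5, 17]
7>4: swap(1,5), hi=4 ⇒ [4, 8, 15, 13, 10, 7, 6, 16, 5, 17]
8>4: swap(1,4), hi=3 ⇒ [4, 10, 15, 13, 8, 7, 6, 16, 5, 17]
10>4: swap(1,3), hi=2 ⇒ [4, 13, 15, 10, 8, 7, 6, 16, 5, 17]
13>4: swap(1,2), hi=1 ⇒ [4, 15, 13, 10, 8, 7, 6, 16, 5, 17]
15>4: swap(1,1), hi=0 ⇒ [4, 15, 13, 10, 8, 7, 6, 16, 5, 17]
done. lo=0 hi=0; data=[4, 15, 13, 10, 8, 7, 6, 16, 5, 17]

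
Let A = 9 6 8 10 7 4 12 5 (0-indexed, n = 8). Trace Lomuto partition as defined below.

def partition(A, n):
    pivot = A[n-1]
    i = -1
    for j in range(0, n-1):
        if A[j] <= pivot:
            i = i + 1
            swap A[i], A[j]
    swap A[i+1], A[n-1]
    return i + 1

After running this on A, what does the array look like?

4 5 8 10 7 9 12 6

pivot = A[7] = 5; i = -1
j=0: A[0]=9 > 5 → no swap
j=1: A[1]=6 > 5 → no swap
j=2: A[2]=8 > 5 → no swap
j=3: A[3]=10 > 5 → no swap
j=4: A[4]=7 > 5 → no swap
j=5: A[5]=4 ≤ 5 → i=0, swap A[0],A[5] → 4 6 8 10 7 9 12 5
j=6: A[6]=12 > 5 → no swap
final swap A[1],A[7] → 4 5 8 10 7 9 12 6; return 1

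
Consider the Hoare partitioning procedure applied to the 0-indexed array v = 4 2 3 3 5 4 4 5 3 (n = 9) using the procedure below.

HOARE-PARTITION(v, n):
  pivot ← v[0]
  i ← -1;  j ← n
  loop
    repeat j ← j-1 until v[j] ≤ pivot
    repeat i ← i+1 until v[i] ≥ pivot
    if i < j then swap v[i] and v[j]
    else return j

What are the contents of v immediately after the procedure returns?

3 2 3 3 4 4 5 5 4

pivot = v[0] = 4; i = -1, j = 9
j→8 (v[8]=3≤4), i→0 (v[0]=4≥4); i<j, swap → 3 2 3 3 5 4 4 5 4
j→6 (v[6]=4≤4), i→4 (v[4]=5≥4); i<j, swap → 3 2 3 3 4 4 5 5 4
j→5, i→5; i≥j, return j=5. v = 3 2 3 3 4 4 5 5 4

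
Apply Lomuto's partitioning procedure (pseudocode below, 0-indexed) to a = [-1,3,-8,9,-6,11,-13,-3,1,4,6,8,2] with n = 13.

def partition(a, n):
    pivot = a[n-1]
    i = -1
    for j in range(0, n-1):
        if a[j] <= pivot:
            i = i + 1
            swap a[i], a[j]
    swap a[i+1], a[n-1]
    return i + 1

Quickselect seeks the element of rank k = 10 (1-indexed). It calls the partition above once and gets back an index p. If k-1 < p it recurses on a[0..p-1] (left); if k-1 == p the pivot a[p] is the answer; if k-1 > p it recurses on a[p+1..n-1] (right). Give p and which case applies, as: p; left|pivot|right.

pivot=2, i=-1
j=0: -1≤2, i=0, swap(0,0) ⇒ [-1,3,-8,9,-6,11,-13,-3,1,4,6,8,2]
j=1: 3>2, skip
j=2: -8≤2, i=1, swap(1,2) ⇒ [-1,-8,3,9,-6,11,-13,-3,1,4,6,8,2]
j=3: 9>2, skip
j=4: -6≤2, i=2, swap(2,4) ⇒ [-1,-8,-6,9,3,11,-13,-3,1,4,6,8,2]
j=5: 11>2, skip
j=6: -13≤2, i=3, swap(3,6) ⇒ [-1,-8,-6,-13,3,11,9,-3,1,4,6,8,2]
j=7: -3≤2, i=4, swap(4,7) ⇒ [-1,-8,-6,-13,-3,11,9,3,1,4,6,8,2]
j=8: 1≤2, i=5, swap(5,8) ⇒ [-1,-8,-6,-13,-3,1,9,3,11,4,6,8,2]
j=9: 4>2, skip
j=10: 6>2, skip
j=11: 8>2, skip
swap(6,12) ⇒ [-1,-8,-6,-13,-3,1,2,3,11,4,6,8,9]; return 6
p = 6; k-1 = 9 > 6 ⇒ right

6; right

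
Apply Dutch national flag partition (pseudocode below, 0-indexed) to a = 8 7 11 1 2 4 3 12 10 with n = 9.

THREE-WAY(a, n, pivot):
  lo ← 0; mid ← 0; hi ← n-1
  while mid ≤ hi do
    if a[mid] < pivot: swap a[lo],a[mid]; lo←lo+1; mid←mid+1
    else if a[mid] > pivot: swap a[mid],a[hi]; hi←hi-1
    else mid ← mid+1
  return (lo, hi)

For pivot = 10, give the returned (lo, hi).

lo=0 mid=0 hi=8
8<10: swap(0,0), lo=1 mid=1 ⇒ 8 7 11 1 2 4 3 12 10
7<10: swap(1,1), lo=2 mid=2 ⇒ 8 7 11 1 2 4 3 12 10
11>10: swap(2,8), hi=7 ⇒ 8 7 10 1 2 4 3 12 11
10=10: mid=3
1<10: swap(2,3), lo=3 mid=4 ⇒ 8 7 1 10 2 4 3 12 11
2<10: swap(3,4), lo=4 mid=5 ⇒ 8 7 1 2 10 4 3 12 11
4<10: swap(4,5), lo=5 mid=6 ⇒ 8 7 1 2 4 10 3 12 11
3<10: swap(5,6), lo=6 mid=7 ⇒ 8 7 1 2 4 3 10 12 11
12>10: swap(7,7), hi=6 ⇒ 8 7 1 2 4 3 10 12 11
done. lo=6 hi=6; a=8 7 1 2 4 3 10 12 11

(6, 6)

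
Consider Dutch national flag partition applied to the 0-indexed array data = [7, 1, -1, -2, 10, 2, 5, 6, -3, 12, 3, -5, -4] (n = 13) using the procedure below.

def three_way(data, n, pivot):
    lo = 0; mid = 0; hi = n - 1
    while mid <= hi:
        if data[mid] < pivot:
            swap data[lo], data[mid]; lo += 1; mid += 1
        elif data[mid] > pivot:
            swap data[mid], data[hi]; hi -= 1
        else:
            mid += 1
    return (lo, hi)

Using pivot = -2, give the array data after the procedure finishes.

pivot = -2; lo=0, mid=0, hi=12
data[mid]=7>-2: swap data[0],data[12]; hi=11 → [-4, 1, -1, -2, 10, 2, 5, 6, -3, 12, 3, -5, 7]
data[mid]=-4<-2: swap data[0],data[0]; lo=1,mid=1 → [-4, 1, -1, -2, 10, 2, 5, 6, -3, 12, 3, -5, 7]
data[mid]=1>-2: swap data[1],data[11]; hi=10 → [-4, -5, -1, -2, 10, 2, 5, 6, -3, 12, 3, 1, 7]
data[mid]=-5<-2: swap data[1],data[1]; lo=2,mid=2 → [-4, -5, -1, -2, 10, 2, 5, 6, -3, 12, 3, 1, 7]
data[mid]=-1>-2: swap data[2],data[10]; hi=9 → [-4, -5, 3, -2, 10, 2, 5, 6, -3, 12, -1, 1, 7]
data[mid]=3>-2: swap data[2],data[9]; hi=8 → [-4, -5, 12, -2, 10, 2, 5, 6, -3, 3, -1, 1, 7]
data[mid]=12>-2: swap data[2],data[8]; hi=7 → [-4, -5, -3, -2, 10, 2, 5, 6, 12, 3, -1, 1, 7]
data[mid]=-3<-2: swap data[2],data[2]; lo=3,mid=3 → [-4, -5, -3, -2, 10, 2, 5, 6, 12, 3, -1, 1, 7]
data[mid]=-2=-2: mid=4
data[mid]=10>-2: swap data[4],data[7]; hi=6 → [-4, -5, -3, -2, 6, 2, 5, 10, 12, 3, -1, 1, 7]
data[mid]=6>-2: swap data[4],data[6]; hi=5 → [-4, -5, -3, -2, 5, 2, 6, 10, 12, 3, -1, 1, 7]
data[mid]=5>-2: swap data[4],data[5]; hi=4 → [-4, -5, -3, -2, 2, 5, 6, 10, 12, 3, -1, 1, 7]
data[mid]=2>-2: swap data[4],data[4]; hi=3 → [-4, -5, -3, -2, 2, 5, 6, 10, 12, 3, -1, 1, 7]
end: lo=3, hi=3; data = [-4, -5, -3, -2, 2, 5, 6, 10, 12, 3, -1, 1, 7]

[-4, -5, -3, -2, 2, 5, 6, 10, 12, 3, -1, 1, 7]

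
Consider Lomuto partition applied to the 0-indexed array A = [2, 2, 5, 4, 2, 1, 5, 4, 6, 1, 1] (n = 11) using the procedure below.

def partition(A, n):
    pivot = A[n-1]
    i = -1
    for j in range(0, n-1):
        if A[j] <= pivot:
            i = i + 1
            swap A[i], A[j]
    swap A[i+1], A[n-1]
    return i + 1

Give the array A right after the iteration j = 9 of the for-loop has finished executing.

pivot=1, i=-1
j=0: 2>1, skip
j=1: 2>1, skip
j=2: 5>1, skip
j=3: 4>1, skip
j=4: 2>1, skip
j=5: 1≤1, i=0, swap(0,5) ⇒ [1, 2, 5, 4, 2, 2, 5, 4, 6, 1, 1]
j=6: 5>1, skip
j=7: 4>1, skip
j=8: 6>1, skip
j=9: 1≤1, i=1, swap(1,9) ⇒ [1, 1, 5, 4, 2, 2, 5, 4, 6, 2, 1]
(after j=9) A = [1, 1, 5, 4, 2, 2, 5, 4, 6, 2, 1]

[1, 1, 5, 4, 2, 2, 5, 4, 6, 2, 1]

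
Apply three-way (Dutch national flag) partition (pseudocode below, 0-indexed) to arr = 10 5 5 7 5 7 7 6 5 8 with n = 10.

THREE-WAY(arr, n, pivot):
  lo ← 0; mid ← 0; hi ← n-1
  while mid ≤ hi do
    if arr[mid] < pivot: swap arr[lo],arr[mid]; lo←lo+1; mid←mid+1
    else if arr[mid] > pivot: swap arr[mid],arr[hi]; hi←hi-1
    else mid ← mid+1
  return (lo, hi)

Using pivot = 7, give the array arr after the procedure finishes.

5 5 5 5 6 7 7 7 8 10

lo=0 mid=0 hi=9
10>7: swap(0,9), hi=8 ⇒ 8 5 5 7 5 7 7 6 5 10
8>7: swap(0,8), hi=7 ⇒ 5 5 5 7 5 7 7 6 8 10
5<7: swap(0,0), lo=1 mid=1 ⇒ 5 5 5 7 5 7 7 6 8 10
5<7: swap(1,1), lo=2 mid=2 ⇒ 5 5 5 7 5 7 7 6 8 10
5<7: swap(2,2), lo=3 mid=3 ⇒ 5 5 5 7 5 7 7 6 8 10
7=7: mid=4
5<7: swap(3,4), lo=4 mid=5 ⇒ 5 5 5 5 7 7 7 6 8 10
7=7: mid=6
7=7: mid=7
6<7: swap(4,7), lo=5 mid=8 ⇒ 5 5 5 5 6 7 7 7 8 10
done. lo=5 hi=7; arr=5 5 5 5 6 7 7 7 8 10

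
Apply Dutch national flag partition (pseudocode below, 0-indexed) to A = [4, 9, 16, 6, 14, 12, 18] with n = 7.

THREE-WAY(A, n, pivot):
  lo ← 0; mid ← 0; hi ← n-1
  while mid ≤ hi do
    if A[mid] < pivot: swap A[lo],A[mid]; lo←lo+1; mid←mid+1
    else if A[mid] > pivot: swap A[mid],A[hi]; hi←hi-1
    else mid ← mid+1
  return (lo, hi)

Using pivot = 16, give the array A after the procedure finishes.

pivot = 16; lo=0, mid=0, hi=6
A[mid]=4<16: swap A[0],A[0]; lo=1,mid=1 → [4, 9, 16, 6, 14, 12, 18]
A[mid]=9<16: swap A[1],A[1]; lo=2,mid=2 → [4, 9, 16, 6, 14, 12, 18]
A[mid]=16=16: mid=3
A[mid]=6<16: swap A[2],A[3]; lo=3,mid=4 → [4, 9, 6, 16, 14, 12, 18]
A[mid]=14<16: swap A[3],A[4]; lo=4,mid=5 → [4, 9, 6, 14, 16, 12, 18]
A[mid]=12<16: swap A[4],A[5]; lo=5,mid=6 → [4, 9, 6, 14, 12, 16, 18]
A[mid]=18>16: swap A[6],A[6]; hi=5 → [4, 9, 6, 14, 12, 16, 18]
end: lo=5, hi=5; A = [4, 9, 6, 14, 12, 16, 18]

[4, 9, 6, 14, 12, 16, 18]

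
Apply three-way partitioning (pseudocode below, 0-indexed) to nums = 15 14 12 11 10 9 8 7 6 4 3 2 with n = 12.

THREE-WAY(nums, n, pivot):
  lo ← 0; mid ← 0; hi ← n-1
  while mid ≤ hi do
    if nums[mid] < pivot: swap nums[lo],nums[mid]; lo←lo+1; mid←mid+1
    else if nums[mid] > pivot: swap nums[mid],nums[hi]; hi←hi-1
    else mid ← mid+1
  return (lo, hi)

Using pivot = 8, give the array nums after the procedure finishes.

lo=0 mid=0 hi=11
15>8: swap(0,11), hi=10 ⇒ 2 14 12 11 10 9 8 7 6 4 3 15
2<8: swap(0,0), lo=1 mid=1 ⇒ 2 14 12 11 10 9 8 7 6 4 3 15
14>8: swap(1,10), hi=9 ⇒ 2 3 12 11 10 9 8 7 6 4 14 15
3<8: swap(1,1), lo=2 mid=2 ⇒ 2 3 12 11 10 9 8 7 6 4 14 15
12>8: swap(2,9), hi=8 ⇒ 2 3 4 11 10 9 8 7 6 12 14 15
4<8: swap(2,2), lo=3 mid=3 ⇒ 2 3 4 11 10 9 8 7 6 12 14 15
11>8: swap(3,8), hi=7 ⇒ 2 3 4 6 10 9 8 7 11 12 14 15
6<8: swap(3,3), lo=4 mid=4 ⇒ 2 3 4 6 10 9 8 7 11 12 14 15
10>8: swap(4,7), hi=6 ⇒ 2 3 4 6 7 9 8 10 11 12 14 15
7<8: swap(4,4), lo=5 mid=5 ⇒ 2 3 4 6 7 9 8 10 11 12 14 15
9>8: swap(5,6), hi=5 ⇒ 2 3 4 6 7 8 9 10 11 12 14 15
8=8: mid=6
done. lo=5 hi=5; nums=2 3 4 6 7 8 9 10 11 12 14 15

2 3 4 6 7 8 9 10 11 12 14 15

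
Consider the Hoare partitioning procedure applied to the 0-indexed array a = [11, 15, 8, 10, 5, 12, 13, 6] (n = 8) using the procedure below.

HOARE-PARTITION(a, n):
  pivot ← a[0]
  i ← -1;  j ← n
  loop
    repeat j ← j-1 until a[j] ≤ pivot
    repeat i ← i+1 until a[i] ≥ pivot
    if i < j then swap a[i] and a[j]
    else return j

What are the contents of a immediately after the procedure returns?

pivot=11
j stops at 7 (6), i stops at 0 (11); swap ⇒ [6, 15, 8, 10, 5, 12, 13, 11]
j stops at 4 (5), i stops at 1 (15); swap ⇒ [6, 5, 8, 10, 15, 12, 13, 11]
j stops at 3, i stops at 4; i≥j ⇒ return 3. a=[6, 5, 8, 10, 15, 12, 13, 11]

[6, 5, 8, 10, 15, 12, 13, 11]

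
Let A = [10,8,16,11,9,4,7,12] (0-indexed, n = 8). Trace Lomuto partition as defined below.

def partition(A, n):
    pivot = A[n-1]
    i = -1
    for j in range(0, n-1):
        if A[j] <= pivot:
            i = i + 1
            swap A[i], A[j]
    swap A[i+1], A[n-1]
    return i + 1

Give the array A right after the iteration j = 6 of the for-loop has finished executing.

[10,8,11,9,4,7,16,12]

pivot = A[7] = 12; i = -1
j=0: A[0]=10 ≤ 12 → i=0, swap A[0],A[0] (no change) → [10,8,16,11,9,4,7,12]
j=1: A[1]=8 ≤ 12 → i=1, swap A[1],A[1] (no change) → [10,8,16,11,9,4,7,12]
j=2: A[2]=16 > 12 → no swap
j=3: A[3]=11 ≤ 12 → i=2, swap A[2],A[3] → [10,8,11,16,9,4,7,12]
j=4: A[4]=9 ≤ 12 → i=3, swap A[3],A[4] → [10,8,11,9,16,4,7,12]
j=5: A[5]=4 ≤ 12 → i=4, swap A[4],A[5] → [10,8,11,9,4,16,7,12]
j=6: A[6]=7 ≤ 12 → i=5, swap A[5],A[6] → [10,8,11,9,4,7,16,12]
(after j=6) A = [10,8,11,9,4,7,16,12]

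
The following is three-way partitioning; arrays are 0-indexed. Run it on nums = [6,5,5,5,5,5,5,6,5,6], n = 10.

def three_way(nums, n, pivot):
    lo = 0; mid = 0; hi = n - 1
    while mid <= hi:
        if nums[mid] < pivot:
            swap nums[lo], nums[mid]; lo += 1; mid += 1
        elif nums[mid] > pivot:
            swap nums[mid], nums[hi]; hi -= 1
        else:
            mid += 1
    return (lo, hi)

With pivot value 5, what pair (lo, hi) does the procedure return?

(0, 6)

lo=0 mid=0 hi=9
6>5: swap(0,9), hi=8 ⇒ [6,5,5,5,5,5,5,6,5,6]
6>5: swap(0,8), hi=7 ⇒ [5,5,5,5,5,5,5,6,6,6]
5=5: mid=1
5=5: mid=2
5=5: mid=3
5=5: mid=4
5=5: mid=5
5=5: mid=6
5=5: mid=7
6>5: swap(7,7), hi=6 ⇒ [5,5,5,5,5,5,5,6,6,6]
done. lo=0 hi=6; nums=[5,5,5,5,5,5,5,6,6,6]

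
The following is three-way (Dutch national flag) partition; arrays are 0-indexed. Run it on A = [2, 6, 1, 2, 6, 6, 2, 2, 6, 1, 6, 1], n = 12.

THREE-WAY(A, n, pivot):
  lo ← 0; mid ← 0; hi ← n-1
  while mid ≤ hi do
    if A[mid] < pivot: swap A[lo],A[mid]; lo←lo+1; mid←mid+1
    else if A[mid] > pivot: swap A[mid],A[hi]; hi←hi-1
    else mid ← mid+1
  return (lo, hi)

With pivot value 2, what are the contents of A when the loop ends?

[1, 1, 1, 2, 2, 2, 2, 6, 6, 6, 6, 6]

lo=0 mid=0 hi=11
2=2: mid=1
6>2: swap(1,11), hi=10 ⇒ [2, 1, 1, 2, 6, 6, 2, 2, 6, 1, 6, 6]
1<2: swap(0,1), lo=1 mid=2 ⇒ [1, 2, 1, 2, 6, 6, 2, 2, 6, 1, 6, 6]
1<2: swap(1,2), lo=2 mid=3 ⇒ [1, 1, 2, 2, 6, 6, 2, 2, 6, 1, 6, 6]
2=2: mid=4
6>2: swap(4,10), hi=9 ⇒ [1, 1, 2, 2, 6, 6, 2, 2, 6, 1, 6, 6]
6>2: swap(4,9), hi=8 ⇒ [1, 1, 2, 2, 1, 6, 2, 2, 6, 6, 6, 6]
1<2: swap(2,4), lo=3 mid=5 ⇒ [1, 1, 1, 2, 2, 6, 2, 2, 6, 6, 6, 6]
6>2: swap(5,8), hi=7 ⇒ [1, 1, 1, 2, 2, 6, 2, 2, 6, 6, 6, 6]
6>2: swap(5,7), hi=6 ⇒ [1, 1, 1, 2, 2, 2, 2, 6, 6, 6, 6, 6]
2=2: mid=6
2=2: mid=7
done. lo=3 hi=6; A=[1, 1, 1, 2, 2, 2, 2, 6, 6, 6, 6, 6]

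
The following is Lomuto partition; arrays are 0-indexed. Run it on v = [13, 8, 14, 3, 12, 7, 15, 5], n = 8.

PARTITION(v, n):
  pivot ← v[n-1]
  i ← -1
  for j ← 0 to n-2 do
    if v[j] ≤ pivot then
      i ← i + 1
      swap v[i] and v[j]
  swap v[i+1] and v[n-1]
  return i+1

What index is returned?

1

pivot=5, i=-1
j=0: 13>5, skip
j=1: 8>5, skip
j=2: 14>5, skip
j=3: 3≤5, i=0, swap(0,3) ⇒ [3, 8, 14, 13, 12, 7, 15, 5]
j=4: 12>5, skip
j=5: 7>5, skip
j=6: 15>5, skip
swap(1,7) ⇒ [3, 5, 14, 13, 12, 7, 15, 8]; return 1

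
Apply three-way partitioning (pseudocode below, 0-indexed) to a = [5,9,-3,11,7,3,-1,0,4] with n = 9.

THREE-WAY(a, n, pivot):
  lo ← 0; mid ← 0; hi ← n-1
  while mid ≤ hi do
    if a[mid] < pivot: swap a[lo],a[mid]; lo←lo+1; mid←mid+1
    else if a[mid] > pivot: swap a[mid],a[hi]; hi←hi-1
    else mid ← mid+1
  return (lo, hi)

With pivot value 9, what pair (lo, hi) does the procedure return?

lo=0 mid=0 hi=8
5<9: swap(0,0), lo=1 mid=1 ⇒ [5,9,-3,11,7,3,-1,0,4]
9=9: mid=2
-3<9: swap(1,2), lo=2 mid=3 ⇒ [5,-3,9,11,7,3,-1,0,4]
11>9: swap(3,8), hi=7 ⇒ [5,-3,9,4,7,3,-1,0,11]
4<9: swap(2,3), lo=3 mid=4 ⇒ [5,-3,4,9,7,3,-1,0,11]
7<9: swap(3,4), lo=4 mid=5 ⇒ [5,-3,4,7,9,3,-1,0,11]
3<9: swap(4,5), lo=5 mid=6 ⇒ [5,-3,4,7,3,9,-1,0,11]
-1<9: swap(5,6), lo=6 mid=7 ⇒ [5,-3,4,7,3,-1,9,0,11]
0<9: swap(6,7), lo=7 mid=8 ⇒ [5,-3,4,7,3,-1,0,9,11]
done. lo=7 hi=7; a=[5,-3,4,7,3,-1,0,9,11]

(7, 7)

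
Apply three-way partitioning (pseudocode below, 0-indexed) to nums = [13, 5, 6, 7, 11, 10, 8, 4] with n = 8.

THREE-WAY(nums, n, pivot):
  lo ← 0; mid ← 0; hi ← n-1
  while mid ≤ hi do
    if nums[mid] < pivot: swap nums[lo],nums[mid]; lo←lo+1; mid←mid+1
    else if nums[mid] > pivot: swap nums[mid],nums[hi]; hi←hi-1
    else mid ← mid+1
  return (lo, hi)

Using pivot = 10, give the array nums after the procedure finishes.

[4, 5, 6, 7, 8, 10, 11, 13]

lo=0 mid=0 hi=7
13>10: swap(0,7), hi=6 ⇒ [4, 5, 6, 7, 11, 10, 8, 13]
4<10: swap(0,0), lo=1 mid=1 ⇒ [4, 5, 6, 7, 11, 10, 8, 13]
5<10: swap(1,1), lo=2 mid=2 ⇒ [4, 5, 6, 7, 11, 10, 8, 13]
6<10: swap(2,2), lo=3 mid=3 ⇒ [4, 5, 6, 7, 11, 10, 8, 13]
7<10: swap(3,3), lo=4 mid=4 ⇒ [4, 5, 6, 7, 11, 10, 8, 13]
11>10: swap(4,6), hi=5 ⇒ [4, 5, 6, 7, 8, 10, 11, 13]
8<10: swap(4,4), lo=5 mid=5 ⇒ [4, 5, 6, 7, 8, 10, 11, 13]
10=10: mid=6
done. lo=5 hi=5; nums=[4, 5, 6, 7, 8, 10, 11, 13]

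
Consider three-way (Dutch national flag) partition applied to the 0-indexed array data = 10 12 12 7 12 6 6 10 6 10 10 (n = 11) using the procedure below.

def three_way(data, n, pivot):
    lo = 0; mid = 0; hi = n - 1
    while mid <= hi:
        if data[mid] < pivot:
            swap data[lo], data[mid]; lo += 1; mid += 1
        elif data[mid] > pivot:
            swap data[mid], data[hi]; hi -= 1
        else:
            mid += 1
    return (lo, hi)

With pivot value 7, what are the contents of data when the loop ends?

pivot = 7; lo=0, mid=0, hi=10
data[mid]=10>7: swap data[0],data[10]; hi=9 → 10 12 12 7 12 6 6 10 6 10 10
data[mid]=10>7: swap data[0],data[9]; hi=8 → 10 12 12 7 12 6 6 10 6 10 10
data[mid]=10>7: swap data[0],data[8]; hi=7 → 6 12 12 7 12 6 6 10 10 10 10
data[mid]=6<7: swap data[0],data[0]; lo=1,mid=1 → 6 12 12 7 12 6 6 10 10 10 10
data[mid]=12>7: swap data[1],data[7]; hi=6 → 6 10 12 7 12 6 6 12 10 10 10
data[mid]=10>7: swap data[1],data[6]; hi=5 → 6 6 12 7 12 6 10 12 10 10 10
data[mid]=6<7: swap data[1],data[1]; lo=2,mid=2 → 6 6 12 7 12 6 10 12 10 10 10
data[mid]=12>7: swap data[2],data[5]; hi=4 → 6 6 6 7 12 12 10 12 10 10 10
data[mid]=6<7: swap data[2],data[2]; lo=3,mid=3 → 6 6 6 7 12 12 10 12 10 10 10
data[mid]=7=7: mid=4
data[mid]=12>7: swap data[4],data[4]; hi=3 → 6 6 6 7 12 12 10 12 10 10 10
end: lo=3, hi=3; data = 6 6 6 7 12 12 10 12 10 10 10

6 6 6 7 12 12 10 12 10 10 10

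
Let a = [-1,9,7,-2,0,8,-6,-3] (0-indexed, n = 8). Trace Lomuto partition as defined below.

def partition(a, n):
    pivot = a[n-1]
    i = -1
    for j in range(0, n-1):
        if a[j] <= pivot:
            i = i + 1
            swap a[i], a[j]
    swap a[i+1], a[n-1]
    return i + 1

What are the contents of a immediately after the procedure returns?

pivot=-3, i=-1
j=0: -1>-3, skip
j=1: 9>-3, skip
j=2: 7>-3, skip
j=3: -2>-3, skip
j=4: 0>-3, skip
j=5: 8>-3, skip
j=6: -6≤-3, i=0, swap(0,6) ⇒ [-6,9,7,-2,0,8,-1,-3]
swap(1,7) ⇒ [-6,-3,7,-2,0,8,-1,9]; return 1

[-6,-3,7,-2,0,8,-1,9]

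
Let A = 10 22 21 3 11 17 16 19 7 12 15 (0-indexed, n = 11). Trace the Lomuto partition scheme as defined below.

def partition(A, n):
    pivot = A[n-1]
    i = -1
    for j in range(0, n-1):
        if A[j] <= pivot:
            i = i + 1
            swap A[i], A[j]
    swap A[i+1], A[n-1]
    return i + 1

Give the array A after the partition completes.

10 3 11 7 12 15 16 19 22 21 17

pivot = A[10] = 15; i = -1
j=0: A[0]=10 ≤ 15 → i=0, swap A[0],A[0] (no change) → 10 22 21 3 11 17 16 19 7 12 15
j=1: A[1]=22 > 15 → no swap
j=2: A[2]=21 > 15 → no swap
j=3: A[3]=3 ≤ 15 → i=1, swap A[1],A[3] → 10 3 21 22 11 17 16 19 7 12 15
j=4: A[4]=11 ≤ 15 → i=2, swap A[2],A[4] → 10 3 11 22 21 17 16 19 7 12 15
j=5: A[5]=17 > 15 → no swap
j=6: A[6]=16 > 15 → no swap
j=7: A[7]=19 > 15 → no swap
j=8: A[8]=7 ≤ 15 → i=3, swap A[3],A[8] → 10 3 11 7 21 17 16 19 22 12 15
j=9: A[9]=12 ≤ 15 → i=4, swap A[4],A[9] → 10 3 11 7 12 17 16 19 22 21 15
final swap A[5],A[10] → 10 3 11 7 12 15 16 19 22 21 17; return 5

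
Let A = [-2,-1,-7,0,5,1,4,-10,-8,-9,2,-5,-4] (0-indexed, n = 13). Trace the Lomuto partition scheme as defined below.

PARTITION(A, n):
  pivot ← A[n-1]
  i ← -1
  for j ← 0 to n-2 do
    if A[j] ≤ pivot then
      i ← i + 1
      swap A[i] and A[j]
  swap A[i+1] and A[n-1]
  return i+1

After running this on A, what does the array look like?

[-7,-10,-8,-9,-5,-4,4,-1,-2,0,2,5,1]

pivot=-4, i=-1
j=0: -2>-4, skip
j=1: -1>-4, skip
j=2: -7≤-4, i=0, swap(0,2) ⇒ [-7,-1,-2,0,5,1,4,-10,-8,-9,2,-5,-4]
j=3: 0>-4, skip
j=4: 5>-4, skip
j=5: 1>-4, skip
j=6: 4>-4, skip
j=7: -10≤-4, i=1, swap(1,7) ⇒ [-7,-10,-2,0,5,1,4,-1,-8,-9,2,-5,-4]
j=8: -8≤-4, i=2, swap(2,8) ⇒ [-7,-10,-8,0,5,1,4,-1,-2,-9,2,-5,-4]
j=9: -9≤-4, i=3, swap(3,9) ⇒ [-7,-10,-8,-9,5,1,4,-1,-2,0,2,-5,-4]
j=10: 2>-4, skip
j=11: -5≤-4, i=4, swap(4,11) ⇒ [-7,-10,-8,-9,-5,1,4,-1,-2,0,2,5,-4]
swap(5,12) ⇒ [-7,-10,-8,-9,-5,-4,4,-1,-2,0,2,5,1]; return 5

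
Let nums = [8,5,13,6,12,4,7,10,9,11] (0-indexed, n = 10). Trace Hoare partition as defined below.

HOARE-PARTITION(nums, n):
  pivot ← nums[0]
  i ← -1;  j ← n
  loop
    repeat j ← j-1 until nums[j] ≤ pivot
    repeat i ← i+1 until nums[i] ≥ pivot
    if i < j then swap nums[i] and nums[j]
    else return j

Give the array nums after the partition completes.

pivot = nums[0] = 8; i = -1, j = 10
j→6 (nums[6]=7≤8), i→0 (nums[0]=8≥8); i<j, swap → [7,5,13,6,12,4,8,10,9,11]
j→5 (nums[5]=4≤8), i→2 (nums[2]=13≥8); i<j, swap → [7,5,4,6,12,13,8,10,9,11]
j→3, i→4; i≥j, return j=3. nums = [7,5,4,6,12,13,8,10,9,11]

[7,5,4,6,12,13,8,10,9,11]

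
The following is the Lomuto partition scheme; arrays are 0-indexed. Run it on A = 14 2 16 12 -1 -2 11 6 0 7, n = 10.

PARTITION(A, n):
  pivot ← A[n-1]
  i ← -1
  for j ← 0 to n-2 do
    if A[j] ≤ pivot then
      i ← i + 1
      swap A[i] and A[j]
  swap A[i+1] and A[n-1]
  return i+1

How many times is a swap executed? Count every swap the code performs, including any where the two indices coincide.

pivot = A[9] = 7; i = -1
j=0: A[0]=14 > 7 → no swap
j=1: A[1]=2 ≤ 7 → i=0, swap A[0],A[1] → 2 14 16 12 -1 -2 11 6 0 7
j=2: A[2]=16 > 7 → no swap
j=3: A[3]=12 > 7 → no swap
j=4: A[4]=-1 ≤ 7 → i=1, swap A[1],A[4] → 2 -1 16 12 14 -2 11 6 0 7
j=5: A[5]=-2 ≤ 7 → i=2, swap A[2],A[5] → 2 -1 -2 12 14 16 11 6 0 7
j=6: A[6]=11 > 7 → no swap
j=7: A[7]=6 ≤ 7 → i=3, swap A[3],A[7] → 2 -1 -2 6 14 16 11 12 0 7
j=8: A[8]=0 ≤ 7 → i=4, swap A[4],A[8] → 2 -1 -2 6 0 16 11 12 14 7
final swap A[5],A[9] → 2 -1 -2 6 0 7 11 12 14 16; return 5

6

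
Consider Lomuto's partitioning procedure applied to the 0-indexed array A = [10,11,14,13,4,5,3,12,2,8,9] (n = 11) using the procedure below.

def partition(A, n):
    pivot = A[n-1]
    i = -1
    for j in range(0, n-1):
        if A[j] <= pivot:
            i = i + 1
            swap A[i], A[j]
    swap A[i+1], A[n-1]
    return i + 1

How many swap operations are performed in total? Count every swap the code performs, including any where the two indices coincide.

6

pivot=9, i=-1
j=0: 10>9, skip
j=1: 11>9, skip
j=2: 14>9, skip
j=3: 13>9, skip
j=4: 4≤9, i=0, swap(0,4) ⇒ [4,11,14,13,10,5,3,12,2,8,9]
j=5: 5≤9, i=1, swap(1,5) ⇒ [4,5,14,13,10,11,3,12,2,8,9]
j=6: 3≤9, i=2, swap(2,6) ⇒ [4,5,3,13,10,11,14,12,2,8,9]
j=7: 12>9, skip
j=8: 2≤9, i=3, swap(3,8) ⇒ [4,5,3,2,10,11,14,12,13,8,9]
j=9: 8≤9, i=4, swap(4,9) ⇒ [4,5,3,2,8,11,14,12,13,10,9]
swap(5,10) ⇒ [4,5,3,2,8,9,14,12,13,10,11]; return 5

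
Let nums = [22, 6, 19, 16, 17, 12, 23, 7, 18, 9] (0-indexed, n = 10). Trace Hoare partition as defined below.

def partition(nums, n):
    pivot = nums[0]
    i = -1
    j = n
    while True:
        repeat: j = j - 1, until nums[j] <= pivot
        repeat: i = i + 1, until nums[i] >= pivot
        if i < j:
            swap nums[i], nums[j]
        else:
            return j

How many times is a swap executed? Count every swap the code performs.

2

pivot=22
j stops at 9 (9), i stops at 0 (22); swap ⇒ [9, 6, 19, 16, 17, 12, 23, 7, 18, 22]
j stops at 8 (18), i stops at 6 (23); swap ⇒ [9, 6, 19, 16, 17, 12, 18, 7, 23, 22]
j stops at 7, i stops at 8; i≥j ⇒ return 7. nums=[9, 6, 19, 16, 17, 12, 18, 7, 23, 22]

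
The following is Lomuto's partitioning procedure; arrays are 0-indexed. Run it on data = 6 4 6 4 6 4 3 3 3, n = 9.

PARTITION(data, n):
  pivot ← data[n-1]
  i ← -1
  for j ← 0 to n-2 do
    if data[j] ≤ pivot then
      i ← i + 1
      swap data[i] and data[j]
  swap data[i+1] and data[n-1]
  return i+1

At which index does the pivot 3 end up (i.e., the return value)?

2

pivot=3, i=-1
j=0: 6>3, skip
j=1: 4>3, skip
j=2: 6>3, skip
j=3: 4>3, skip
j=4: 6>3, skip
j=5: 4>3, skip
j=6: 3≤3, i=0, swap(0,6) ⇒ 3 4 6 4 6 4 6 3 3
j=7: 3≤3, i=1, swap(1,7) ⇒ 3 3 6 4 6 4 6 4 3
swap(2,8) ⇒ 3 3 3 4 6 4 6 4 6; return 2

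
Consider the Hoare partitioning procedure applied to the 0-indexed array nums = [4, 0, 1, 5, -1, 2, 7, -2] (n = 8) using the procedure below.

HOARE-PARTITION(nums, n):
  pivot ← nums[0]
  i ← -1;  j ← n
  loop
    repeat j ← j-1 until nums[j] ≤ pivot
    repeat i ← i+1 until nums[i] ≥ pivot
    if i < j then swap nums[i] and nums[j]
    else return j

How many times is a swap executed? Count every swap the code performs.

pivot=4
j stops at 7 (-2), i stops at 0 (4); swap ⇒ [-2, 0, 1, 5, -1, 2, 7, 4]
j stops at 5 (2), i stops at 3 (5); swap ⇒ [-2, 0, 1, 2, -1, 5, 7, 4]
j stops at 4, i stops at 5; i≥j ⇒ return 4. nums=[-2, 0, 1, 2, -1, 5, 7, 4]

2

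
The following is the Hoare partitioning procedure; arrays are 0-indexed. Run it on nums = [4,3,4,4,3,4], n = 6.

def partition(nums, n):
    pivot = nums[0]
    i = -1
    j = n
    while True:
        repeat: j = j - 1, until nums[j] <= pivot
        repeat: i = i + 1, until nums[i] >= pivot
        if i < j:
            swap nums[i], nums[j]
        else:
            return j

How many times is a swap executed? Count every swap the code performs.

pivot = nums[0] = 4; i = -1, j = 6
j→5 (nums[5]=4≤4), i→0 (nums[0]=4≥4); i<j, swap → [4,3,4,4,3,4]
j→4 (nums[4]=3≤4), i→2 (nums[2]=4≥4); i<j, swap → [4,3,3,4,4,4]
j→3, i→3; i≥j, return j=3. nums = [4,3,3,4,4,4]

2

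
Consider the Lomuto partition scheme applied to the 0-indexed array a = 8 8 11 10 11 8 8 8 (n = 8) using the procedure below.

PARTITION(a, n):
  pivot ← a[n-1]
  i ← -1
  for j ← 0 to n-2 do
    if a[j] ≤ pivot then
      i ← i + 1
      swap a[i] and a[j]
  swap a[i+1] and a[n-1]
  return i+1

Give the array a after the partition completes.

pivot=8, i=-1
j=0: 8≤8, i=0, swap(0,0) ⇒ 8 8 11 10 11 8 8 8
j=1: 8≤8, i=1, swap(1,1) ⇒ 8 8 11 10 11 8 8 8
j=2: 11>8, skip
j=3: 10>8, skip
j=4: 11>8, skip
j=5: 8≤8, i=2, swap(2,5) ⇒ 8 8 8 10 11 11 8 8
j=6: 8≤8, i=3, swap(3,6) ⇒ 8 8 8 8 11 11 10 8
swap(4,7) ⇒ 8 8 8 8 8 11 10 11; return 4

8 8 8 8 8 11 10 11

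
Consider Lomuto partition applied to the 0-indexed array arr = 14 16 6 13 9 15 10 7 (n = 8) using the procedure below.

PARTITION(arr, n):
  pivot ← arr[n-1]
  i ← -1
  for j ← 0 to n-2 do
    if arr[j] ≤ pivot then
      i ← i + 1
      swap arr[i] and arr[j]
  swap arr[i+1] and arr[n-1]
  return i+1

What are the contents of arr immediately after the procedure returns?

6 7 14 13 9 15 10 16

pivot = arr[7] = 7; i = -1
j=0: arr[0]=14 > 7 → no swap
j=1: arr[1]=16 > 7 → no swap
j=2: arr[2]=6 ≤ 7 → i=0, swap arr[0],arr[2] → 6 16 14 13 9 15 10 7
j=3: arr[3]=13 > 7 → no swap
j=4: arr[4]=9 > 7 → no swap
j=5: arr[5]=15 > 7 → no swap
j=6: arr[6]=10 > 7 → no swap
final swap arr[1],arr[7] → 6 7 14 13 9 15 10 16; return 1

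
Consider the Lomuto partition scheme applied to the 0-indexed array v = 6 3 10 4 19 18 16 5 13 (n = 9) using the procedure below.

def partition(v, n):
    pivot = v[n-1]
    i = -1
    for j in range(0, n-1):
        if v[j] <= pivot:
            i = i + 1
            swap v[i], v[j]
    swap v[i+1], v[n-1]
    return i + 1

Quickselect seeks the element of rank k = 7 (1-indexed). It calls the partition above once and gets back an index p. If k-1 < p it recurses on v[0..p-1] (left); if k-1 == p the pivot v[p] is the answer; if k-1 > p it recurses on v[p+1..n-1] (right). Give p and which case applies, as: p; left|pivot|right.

pivot=13, i=-1
j=0: 6≤13, i=0, swap(0,0) ⇒ 6 3 10 4 19 18 16 5 13
j=1: 3≤13, i=1, swap(1,1) ⇒ 6 3 10 4 19 18 16 5 13
j=2: 10≤13, i=2, swap(2,2) ⇒ 6 3 10 4 19 18 16 5 13
j=3: 4≤13, i=3, swap(3,3) ⇒ 6 3 10 4 19 18 16 5 13
j=4: 19>13, skip
j=5: 18>13, skip
j=6: 16>13, skip
j=7: 5≤13, i=4, swap(4,7) ⇒ 6 3 10 4 5 18 16 19 13
swap(5,8) ⇒ 6 3 10 4 5 13 16 19 18; return 5
p = 5; k-1 = 6 > 5 ⇒ right

5; right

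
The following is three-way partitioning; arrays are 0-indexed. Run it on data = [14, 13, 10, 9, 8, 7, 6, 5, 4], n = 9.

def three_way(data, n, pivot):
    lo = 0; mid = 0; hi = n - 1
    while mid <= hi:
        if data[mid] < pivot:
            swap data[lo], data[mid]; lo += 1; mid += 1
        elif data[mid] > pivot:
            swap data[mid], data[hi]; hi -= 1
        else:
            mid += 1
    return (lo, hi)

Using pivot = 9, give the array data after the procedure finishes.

pivot = 9; lo=0, mid=0, hi=8
data[mid]=14>9: swap data[0],data[8]; hi=7 → [4, 13, 10, 9, 8, 7, 6, 5, 14]
data[mid]=4<9: swap data[0],data[0]; lo=1,mid=1 → [4, 13, 10, 9, 8, 7, 6, 5, 14]
data[mid]=13>9: swap data[1],data[7]; hi=6 → [4, 5, 10, 9, 8, 7, 6, 13, 14]
data[mid]=5<9: swap data[1],data[1]; lo=2,mid=2 → [4, 5, 10, 9, 8, 7, 6, 13, 14]
data[mid]=10>9: swap data[2],data[6]; hi=5 → [4, 5, 6, 9, 8, 7, 10, 13, 14]
data[mid]=6<9: swap data[2],data[2]; lo=3,mid=3 → [4, 5, 6, 9, 8, 7, 10, 13, 14]
data[mid]=9=9: mid=4
data[mid]=8<9: swap data[3],data[4]; lo=4,mid=5 → [4, 5, 6, 8, 9, 7, 10, 13, 14]
data[mid]=7<9: swap data[4],data[5]; lo=5,mid=6 → [4, 5, 6, 8, 7, 9, 10, 13, 14]
end: lo=5, hi=5; data = [4, 5, 6, 8, 7, 9, 10, 13, 14]

[4, 5, 6, 8, 7, 9, 10, 13, 14]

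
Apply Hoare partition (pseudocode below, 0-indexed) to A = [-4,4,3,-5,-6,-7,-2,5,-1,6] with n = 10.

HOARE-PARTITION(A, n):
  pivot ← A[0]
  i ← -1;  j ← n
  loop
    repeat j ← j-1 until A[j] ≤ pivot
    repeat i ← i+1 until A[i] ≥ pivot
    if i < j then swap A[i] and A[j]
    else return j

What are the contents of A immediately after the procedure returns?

pivot = A[0] = -4; i = -1, j = 10
j→5 (A[5]=-7≤-4), i→0 (A[0]=-4≥-4); i<j, swap → [-7,4,3,-5,-6,-4,-2,5,-1,6]
j→4 (A[4]=-6≤-4), i→1 (A[1]=4≥-4); i<j, swap → [-7,-6,3,-5,4,-4,-2,5,-1,6]
j→3 (A[3]=-5≤-4), i→2 (A[2]=3≥-4); i<j, swap → [-7,-6,-5,3,4,-4,-2,5,-1,6]
j→2, i→3; i≥j, return j=2. A = [-7,-6,-5,3,4,-4,-2,5,-1,6]

[-7,-6,-5,3,4,-4,-2,5,-1,6]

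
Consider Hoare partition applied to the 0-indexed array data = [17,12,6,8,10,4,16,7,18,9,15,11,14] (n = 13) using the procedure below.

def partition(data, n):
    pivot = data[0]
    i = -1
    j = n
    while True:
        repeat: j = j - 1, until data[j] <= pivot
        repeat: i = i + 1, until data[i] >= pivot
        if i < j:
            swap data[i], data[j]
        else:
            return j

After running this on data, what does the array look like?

[14,12,6,8,10,4,16,7,11,9,15,18,17]

pivot=17
j stops at 12 (14), i stops at 0 (17); swap ⇒ [14,12,6,8,10,4,16,7,18,9,15,11,17]
j stops at 11 (11), i stops at 8 (18); swap ⇒ [14,12,6,8,10,4,16,7,11,9,15,18,17]
j stops at 10, i stops at 11; i≥j ⇒ return 10. data=[14,12,6,8,10,4,16,7,11,9,15,18,17]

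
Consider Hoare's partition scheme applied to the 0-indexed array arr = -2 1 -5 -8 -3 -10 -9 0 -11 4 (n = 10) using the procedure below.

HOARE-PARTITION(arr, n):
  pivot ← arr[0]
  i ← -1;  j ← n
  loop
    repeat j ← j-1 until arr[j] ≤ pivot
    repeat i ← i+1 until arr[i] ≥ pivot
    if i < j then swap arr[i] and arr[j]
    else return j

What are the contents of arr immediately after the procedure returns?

pivot = arr[0] = -2; i = -1, j = 10
j→8 (arr[8]=-11≤-2), i→0 (arr[0]=-2≥-2); i<j, swap → -11 1 -5 -8 -3 -10 -9 0 -2 4
j→6 (arr[6]=-9≤-2), i→1 (arr[1]=1≥-2); i<j, swap → -11 -9 -5 -8 -3 -10 1 0 -2 4
j→5, i→6; i≥j, return j=5. arr = -11 -9 -5 -8 -3 -10 1 0 -2 4

-11 -9 -5 -8 -3 -10 1 0 -2 4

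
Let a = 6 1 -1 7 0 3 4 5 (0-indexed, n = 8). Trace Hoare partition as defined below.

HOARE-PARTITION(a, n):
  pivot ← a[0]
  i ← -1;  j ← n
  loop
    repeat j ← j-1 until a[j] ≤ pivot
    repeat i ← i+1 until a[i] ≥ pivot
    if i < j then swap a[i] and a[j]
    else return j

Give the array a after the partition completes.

5 1 -1 4 0 3 7 6

pivot=6
j stops at 7 (5), i stops at 0 (6); swap ⇒ 5 1 -1 7 0 3 4 6
j stops at 6 (4), i stops at 3 (7); swap ⇒ 5 1 -1 4 0 3 7 6
j stops at 5, i stops at 6; i≥j ⇒ return 5. a=5 1 -1 4 0 3 7 6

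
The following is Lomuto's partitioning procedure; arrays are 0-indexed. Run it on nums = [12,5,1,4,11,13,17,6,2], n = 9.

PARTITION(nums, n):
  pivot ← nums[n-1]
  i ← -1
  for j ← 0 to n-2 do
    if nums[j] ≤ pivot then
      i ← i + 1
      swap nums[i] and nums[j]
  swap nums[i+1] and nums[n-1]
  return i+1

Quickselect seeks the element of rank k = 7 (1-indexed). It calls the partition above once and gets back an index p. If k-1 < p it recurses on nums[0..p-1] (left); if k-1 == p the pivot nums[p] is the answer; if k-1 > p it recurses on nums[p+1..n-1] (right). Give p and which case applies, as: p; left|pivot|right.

pivot = nums[8] = 2; i = -1
j=0: nums[0]=12 > 2 → no swap
j=1: nums[1]=5 > 2 → no swap
j=2: nums[2]=1 ≤ 2 → i=0, swap nums[0],nums[2] → [1,5,12,4,11,13,17,6,2]
j=3: nums[3]=4 > 2 → no swap
j=4: nums[4]=11 > 2 → no swap
j=5: nums[5]=13 > 2 → no swap
j=6: nums[6]=17 > 2 → no swap
j=7: nums[7]=6 > 2 → no swap
final swap nums[1],nums[8] → [1,2,12,4,11,13,17,6,5]; return 1
p = 1; k-1 = 6 > 1 ⇒ right

1; right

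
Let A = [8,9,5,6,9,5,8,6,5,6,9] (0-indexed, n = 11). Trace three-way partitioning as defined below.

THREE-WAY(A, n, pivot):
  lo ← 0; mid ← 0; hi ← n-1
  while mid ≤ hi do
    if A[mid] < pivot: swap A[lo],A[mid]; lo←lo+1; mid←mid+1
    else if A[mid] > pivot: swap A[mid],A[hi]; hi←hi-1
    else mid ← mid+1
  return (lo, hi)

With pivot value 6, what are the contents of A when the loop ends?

[5,5,5,6,6,6,8,9,9,9,8]

lo=0 mid=0 hi=10
8>6: swap(0,10), hi=9 ⇒ [9,9,5,6,9,5,8,6,5,6,8]
9>6: swap(0,9), hi=8 ⇒ [6,9,5,6,9,5,8,6,5,9,8]
6=6: mid=1
9>6: swap(1,8), hi=7 ⇒ [6,5,5,6,9,5,8,6,9,9,8]
5<6: swap(0,1), lo=1 mid=2 ⇒ [5,6,5,6,9,5,8,6,9,9,8]
5<6: swap(1,2), lo=2 mid=3 ⇒ [5,5,6,6,9,5,8,6,9,9,8]
6=6: mid=4
9>6: swap(4,7), hi=6 ⇒ [5,5,6,6,6,5,8,9,9,9,8]
6=6: mid=5
5<6: swap(2,5), lo=3 mid=6 ⇒ [5,5,5,6,6,6,8,9,9,9,8]
8>6: swap(6,6), hi=5 ⇒ [5,5,5,6,6,6,8,9,9,9,8]
done. lo=3 hi=5; A=[5,5,5,6,6,6,8,9,9,9,8]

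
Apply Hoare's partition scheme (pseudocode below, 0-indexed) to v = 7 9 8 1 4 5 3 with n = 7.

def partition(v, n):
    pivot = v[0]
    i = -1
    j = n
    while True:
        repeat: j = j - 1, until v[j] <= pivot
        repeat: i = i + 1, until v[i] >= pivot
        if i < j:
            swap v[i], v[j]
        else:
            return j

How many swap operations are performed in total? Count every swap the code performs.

3

pivot=7
j stops at 6 (3), i stops at 0 (7); swap ⇒ 3 9 8 1 4 5 7
j stops at 5 (5), i stops at 1 (9); swap ⇒ 3 5 8 1 4 9 7
j stops at 4 (4), i stops at 2 (8); swap ⇒ 3 5 4 1 8 9 7
j stops at 3, i stops at 4; i≥j ⇒ return 3. v=3 5 4 1 8 9 7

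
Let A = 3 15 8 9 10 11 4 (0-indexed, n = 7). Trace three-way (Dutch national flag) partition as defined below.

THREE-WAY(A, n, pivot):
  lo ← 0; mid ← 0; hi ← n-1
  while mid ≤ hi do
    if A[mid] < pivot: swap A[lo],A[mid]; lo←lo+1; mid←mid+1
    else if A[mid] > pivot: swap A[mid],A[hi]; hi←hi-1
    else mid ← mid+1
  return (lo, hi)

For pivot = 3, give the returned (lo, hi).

pivot = 3; lo=0, mid=0, hi=6
A[mid]=3=3: mid=1
A[mid]=15>3: swap A[1],A[6]; hi=5 → 3 4 8 9 10 11 15
A[mid]=4>3: swap A[1],A[5]; hi=4 → 3 11 8 9 10 4 15
A[mid]=11>3: swap A[1],A[4]; hi=3 → 3 10 8 9 11 4 15
A[mid]=10>3: swap A[1],A[3]; hi=2 → 3 9 8 10 11 4 15
A[mid]=9>3: swap A[1],A[2]; hi=1 → 3 8 9 10 11 4 15
A[mid]=8>3: swap A[1],A[1]; hi=0 → 3 8 9 10 11 4 15
end: lo=0, hi=0; A = 3 8 9 10 11 4 15

(0, 0)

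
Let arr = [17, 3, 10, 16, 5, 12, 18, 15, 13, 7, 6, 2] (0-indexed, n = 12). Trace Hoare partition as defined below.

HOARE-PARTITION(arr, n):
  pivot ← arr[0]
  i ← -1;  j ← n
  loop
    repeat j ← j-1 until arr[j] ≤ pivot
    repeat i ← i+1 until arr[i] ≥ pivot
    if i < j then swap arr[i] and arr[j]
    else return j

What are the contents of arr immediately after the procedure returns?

pivot=17
j stops at 11 (2), i stops at 0 (17); swap ⇒ [2, 3, 10, 16, 5, 12, 18, 15, 13, 7, 6, 17]
j stops at 10 (6), i stops at 6 (18); swap ⇒ [2, 3, 10, 16, 5, 12, 6, 15, 13, 7, 18, 17]
j stops at 9, i stops at 10; i≥j ⇒ return 9. arr=[2, 3, 10, 16, 5, 12, 6, 15, 13, 7, 18, 17]

[2, 3, 10, 16, 5, 12, 6, 15, 13, 7, 18, 17]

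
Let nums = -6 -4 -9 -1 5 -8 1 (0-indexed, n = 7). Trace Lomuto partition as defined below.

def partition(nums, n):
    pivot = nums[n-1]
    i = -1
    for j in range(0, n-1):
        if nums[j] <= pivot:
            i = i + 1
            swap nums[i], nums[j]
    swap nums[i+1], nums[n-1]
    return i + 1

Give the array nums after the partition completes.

-6 -4 -9 -1 -8 1 5

pivot = nums[6] = 1; i = -1
j=0: nums[0]=-6 ≤ 1 → i=0, swap nums[0],nums[0] (no change) → -6 -4 -9 -1 5 -8 1
j=1: nums[1]=-4 ≤ 1 → i=1, swap nums[1],nums[1] (no change) → -6 -4 -9 -1 5 -8 1
j=2: nums[2]=-9 ≤ 1 → i=2, swap nums[2],nums[2] (no change) → -6 -4 -9 -1 5 -8 1
j=3: nums[3]=-1 ≤ 1 → i=3, swap nums[3],nums[3] (no change) → -6 -4 -9 -1 5 -8 1
j=4: nums[4]=5 > 1 → no swap
j=5: nums[5]=-8 ≤ 1 → i=4, swap nums[4],nums[5] → -6 -4 -9 -1 -8 5 1
final swap nums[5],nums[6] → -6 -4 -9 -1 -8 1 5; return 5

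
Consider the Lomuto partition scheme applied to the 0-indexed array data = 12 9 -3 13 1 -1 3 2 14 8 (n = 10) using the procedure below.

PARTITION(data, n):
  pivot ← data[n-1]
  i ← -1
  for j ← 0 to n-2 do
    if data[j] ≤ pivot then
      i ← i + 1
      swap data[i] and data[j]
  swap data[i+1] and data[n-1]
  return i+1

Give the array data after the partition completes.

pivot = data[9] = 8; i = -1
j=0: data[0]=12 > 8 → no swap
j=1: data[1]=9 > 8 → no swap
j=2: data[2]=-3 ≤ 8 → i=0, swap data[0],data[2] → -3 9 12 13 1 -1 3 2 14 8
j=3: data[3]=13 > 8 → no swap
j=4: data[4]=1 ≤ 8 → i=1, swap data[1],data[4] → -3 1 12 13 9 -1 3 2 14 8
j=5: data[5]=-1 ≤ 8 → i=2, swap data[2],data[5] → -3 1 -1 13 9 12 3 2 14 8
j=6: data[6]=3 ≤ 8 → i=3, swap data[3],data[6] → -3 1 -1 3 9 12 13 2 14 8
j=7: data[7]=2 ≤ 8 → i=4, swap data[4],data[7] → -3 1 -1 3 2 12 13 9 14 8
j=8: data[8]=14 > 8 → no swap
final swap data[5],data[9] → -3 1 -1 3 2 8 13 9 14 12; return 5

-3 1 -1 3 2 8 13 9 14 12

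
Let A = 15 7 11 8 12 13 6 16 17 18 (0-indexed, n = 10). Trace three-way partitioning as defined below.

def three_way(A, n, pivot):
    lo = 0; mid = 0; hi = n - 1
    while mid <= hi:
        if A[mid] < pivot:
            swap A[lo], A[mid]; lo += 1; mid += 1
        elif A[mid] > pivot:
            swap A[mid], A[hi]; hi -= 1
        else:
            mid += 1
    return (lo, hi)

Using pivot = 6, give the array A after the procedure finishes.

lo=0 mid=0 hi=9
15>6: swap(0,9), hi=8 ⇒ 18 7 11 8 12 13 6 16 17 15
18>6: swap(0,8), hi=7 ⇒ 17 7 11 8 12 13 6 16 18 15
17>6: swap(0,7), hi=6 ⇒ 16 7 11 8 12 13 6 17 18 15
16>6: swap(0,6), hi=5 ⇒ 6 7 11 8 12 13 16 17 18 15
6=6: mid=1
7>6: swap(1,5), hi=4 ⇒ 6 13 11 8 12 7 16 17 18 15
13>6: swap(1,4), hi=3 ⇒ 6 12 11 8 13 7 16 17 18 15
12>6: swap(1,3), hi=2 ⇒ 6 8 11 12 13 7 16 17 18 15
8>6: swap(1,2), hi=1 ⇒ 6 11 8 12 13 7 16 17 18 15
11>6: swap(1,1), hi=0 ⇒ 6 11 8 12 13 7 16 17 18 15
done. lo=0 hi=0; A=6 11 8 12 13 7 16 17 18 15

6 11 8 12 13 7 16 17 18 15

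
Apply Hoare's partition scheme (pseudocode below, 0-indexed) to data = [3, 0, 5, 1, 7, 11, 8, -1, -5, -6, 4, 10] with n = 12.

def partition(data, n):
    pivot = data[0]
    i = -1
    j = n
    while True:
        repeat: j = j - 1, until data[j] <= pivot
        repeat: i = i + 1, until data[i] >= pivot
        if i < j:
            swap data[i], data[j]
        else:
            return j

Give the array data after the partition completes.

pivot = data[0] = 3; i = -1, j = 12
j→9 (data[9]=-6≤3), i→0 (data[0]=3≥3); i<j, swap → [-6, 0, 5, 1, 7, 11, 8, -1, -5, 3, 4, 10]
j→8 (data[8]=-5≤3), i→2 (data[2]=5≥3); i<j, swap → [-6, 0, -5, 1, 7, 11, 8, -1, 5, 3, 4, 10]
j→7 (data[7]=-1≤3), i→4 (data[4]=7≥3); i<j, swap → [-6, 0, -5, 1, -1, 11, 8, 7, 5, 3, 4, 10]
j→4, i→5; i≥j, return j=4. data = [-6, 0, -5, 1, -1, 11, 8, 7, 5, 3, 4, 10]

[-6, 0, -5, 1, -1, 11, 8, 7, 5, 3, 4, 10]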